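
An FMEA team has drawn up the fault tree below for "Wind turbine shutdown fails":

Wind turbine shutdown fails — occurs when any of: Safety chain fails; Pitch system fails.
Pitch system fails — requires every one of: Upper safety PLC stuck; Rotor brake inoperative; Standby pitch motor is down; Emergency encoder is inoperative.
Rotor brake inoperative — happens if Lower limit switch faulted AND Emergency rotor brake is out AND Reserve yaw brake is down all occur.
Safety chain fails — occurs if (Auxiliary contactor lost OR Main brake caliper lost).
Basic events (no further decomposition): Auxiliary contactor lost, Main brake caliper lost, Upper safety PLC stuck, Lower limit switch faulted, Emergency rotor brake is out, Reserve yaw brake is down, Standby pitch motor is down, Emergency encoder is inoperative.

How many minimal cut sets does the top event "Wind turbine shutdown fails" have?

Safety chain fails [OR]: union of children's cut sets → 2 cut set(s).
Rotor brake inoperative [AND]: one cut set from each child combined → 1 × 1 × 1 = 1 cut set(s).
Pitch system fails [AND]: one cut set from each child combined → 1 × 1 × 1 × 1 = 1 cut set(s).
Wind turbine shutdown fails [OR]: union of children's cut sets → 3 cut set(s).
Minimal cut sets: {Auxiliary contactor lost}; {Main brake caliper lost}; {Emergency encoder is inoperative, Emergency rotor brake is out, Lower limit switch faulted, Reserve yaw brake is down, Standby pitch motor is down, Upper safety PLC stuck}.

3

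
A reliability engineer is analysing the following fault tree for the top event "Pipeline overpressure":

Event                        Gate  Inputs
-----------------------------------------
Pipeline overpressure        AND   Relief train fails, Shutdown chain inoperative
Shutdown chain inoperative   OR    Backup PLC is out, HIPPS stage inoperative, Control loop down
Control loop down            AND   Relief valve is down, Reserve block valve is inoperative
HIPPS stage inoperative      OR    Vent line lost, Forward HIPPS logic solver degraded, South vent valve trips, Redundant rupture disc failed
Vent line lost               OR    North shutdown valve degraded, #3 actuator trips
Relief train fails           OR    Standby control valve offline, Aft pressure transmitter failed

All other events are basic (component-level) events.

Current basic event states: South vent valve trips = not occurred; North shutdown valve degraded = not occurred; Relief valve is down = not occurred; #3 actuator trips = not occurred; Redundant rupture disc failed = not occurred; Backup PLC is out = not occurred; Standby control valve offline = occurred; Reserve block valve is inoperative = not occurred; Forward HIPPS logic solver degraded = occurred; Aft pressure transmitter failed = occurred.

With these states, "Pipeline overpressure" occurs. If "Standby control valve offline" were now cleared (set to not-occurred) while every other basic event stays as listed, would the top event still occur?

Yes

Counterfactual: set "Standby control valve offline" to not occurred.
Relief train fails [OR]: Standby control valve offline=not, Aft pressure transmitter failed=occurs → at least one input occurs → occurs.
Vent line lost [OR]: North shutdown valve degraded=not, #3 actuator trips=not → no input occurs → does not occur.
HIPPS stage inoperative [OR]: Vent line lost=not, Forward HIPPS logic solver degraded=occurs, South vent valve trips=not, Redundant rupture disc failed=not → at least one input occurs → occurs.
Control loop down [AND]: Relief valve is down=not, Reserve block valve is inoperative=not → not all inputs occur → does not occur.
Shutdown chain inoperative [OR]: Backup PLC is out=not, HIPPS stage inoperative=occurs, Control loop down=not → at least one input occurs → occurs.
Pipeline overpressure [AND]: Relief train fails=occurs, Shutdown chain inoperative=occurs → all inputs occur → occurs.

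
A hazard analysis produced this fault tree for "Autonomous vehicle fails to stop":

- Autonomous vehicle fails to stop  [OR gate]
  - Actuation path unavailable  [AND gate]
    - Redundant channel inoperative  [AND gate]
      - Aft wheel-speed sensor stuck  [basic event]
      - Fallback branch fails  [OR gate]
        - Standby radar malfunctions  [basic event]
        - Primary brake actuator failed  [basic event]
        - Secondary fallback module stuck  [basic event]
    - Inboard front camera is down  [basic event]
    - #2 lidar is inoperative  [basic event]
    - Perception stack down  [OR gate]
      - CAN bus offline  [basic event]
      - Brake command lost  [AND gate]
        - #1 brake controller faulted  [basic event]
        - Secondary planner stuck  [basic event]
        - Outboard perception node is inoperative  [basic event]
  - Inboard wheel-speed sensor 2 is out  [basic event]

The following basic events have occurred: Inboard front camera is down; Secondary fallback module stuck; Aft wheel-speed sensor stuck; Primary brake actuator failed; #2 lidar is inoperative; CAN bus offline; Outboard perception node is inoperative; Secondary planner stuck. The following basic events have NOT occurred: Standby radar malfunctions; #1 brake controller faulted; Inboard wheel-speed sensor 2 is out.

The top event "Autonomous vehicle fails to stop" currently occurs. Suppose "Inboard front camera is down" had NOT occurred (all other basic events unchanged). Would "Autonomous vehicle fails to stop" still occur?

Counterfactual: set "Inboard front camera is down" to not occurred.
Fallback branch fails [OR]: Standby radar malfunctions=not, Primary brake actuator failed=occurs, Secondary fallback module stuck=occurs → at least one input occurs → occurs.
Redundant channel inoperative [AND]: Aft wheel-speed sensor stuck=occurs, Fallback branch fails=occurs → all inputs occur → occurs.
Brake command lost [AND]: #1 brake controller faulted=not, Secondary planner stuck=occurs, Outboard perception node is inoperative=occurs → not all inputs occur → does not occur.
Perception stack down [OR]: CAN bus offline=occurs, Brake command lost=not → at least one input occurs → occurs.
Actuation path unavailable [AND]: Redundant channel inoperative=occurs, Inboard front camera is down=not, #2 lidar is inoperative=occurs, Perception stack down=occurs → not all inputs occur → does not occur.
Autonomous vehicle fails to stop [OR]: Actuation path unavailable=not, Inboard wheel-speed sensor 2 is out=not → no input occurs → does not occur.

No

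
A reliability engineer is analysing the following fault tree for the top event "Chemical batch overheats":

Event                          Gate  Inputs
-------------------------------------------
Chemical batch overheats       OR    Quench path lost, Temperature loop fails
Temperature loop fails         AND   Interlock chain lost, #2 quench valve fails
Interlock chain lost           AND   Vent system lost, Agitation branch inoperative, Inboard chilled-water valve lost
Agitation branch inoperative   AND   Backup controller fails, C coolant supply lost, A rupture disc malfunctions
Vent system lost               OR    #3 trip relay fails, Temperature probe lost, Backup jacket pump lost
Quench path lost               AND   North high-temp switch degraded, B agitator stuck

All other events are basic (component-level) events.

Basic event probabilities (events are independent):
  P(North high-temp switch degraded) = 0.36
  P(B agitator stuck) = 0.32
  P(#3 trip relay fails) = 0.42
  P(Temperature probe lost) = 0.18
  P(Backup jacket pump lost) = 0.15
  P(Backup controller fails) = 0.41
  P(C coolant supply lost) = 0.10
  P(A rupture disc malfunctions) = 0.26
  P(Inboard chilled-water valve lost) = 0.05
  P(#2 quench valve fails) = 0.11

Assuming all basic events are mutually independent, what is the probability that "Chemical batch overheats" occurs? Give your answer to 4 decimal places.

P(Quench path lost) [AND] = 0.36 × 0.32 = 0.115200
P(Vent system lost) [OR] = 1 − (1−0.42) × (1−0.18) × (1−0.15) = 0.595740
P(Agitation branch inoperative) [AND] = 0.41 × 0.10 × 0.26 = 0.010660
P(Interlock chain lost) [AND] = 0.595740 × 0.010660 × 0.05 = 0.000318
P(Temperature loop fails) [AND] = 0.000318 × 0.11 = 0.000035
P(Chemical batch overheats) [OR] = 1 − (1−0.115200) × (1−0.000035) = 0.115231
Rounded to 4 decimal places: P(Chemical batch overheats) ≈ 0.1152.

0.1152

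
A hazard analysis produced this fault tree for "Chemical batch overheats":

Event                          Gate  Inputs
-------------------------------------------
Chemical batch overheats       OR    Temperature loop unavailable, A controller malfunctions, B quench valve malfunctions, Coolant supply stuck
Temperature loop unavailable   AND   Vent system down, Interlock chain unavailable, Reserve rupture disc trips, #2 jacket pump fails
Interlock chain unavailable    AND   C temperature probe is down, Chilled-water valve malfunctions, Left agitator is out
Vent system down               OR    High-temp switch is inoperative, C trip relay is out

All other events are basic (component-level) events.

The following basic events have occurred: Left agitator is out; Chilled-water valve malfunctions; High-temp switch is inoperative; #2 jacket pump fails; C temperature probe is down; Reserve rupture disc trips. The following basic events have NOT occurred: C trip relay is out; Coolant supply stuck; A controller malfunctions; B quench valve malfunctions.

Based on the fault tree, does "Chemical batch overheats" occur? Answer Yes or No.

Vent system down [OR]: High-temp switch is inoperative=occurs, C trip relay is out=not → at least one input occurs → occurs.
Interlock chain unavailable [AND]: C temperature probe is down=occurs, Chilled-water valve malfunctions=occurs, Left agitator is out=occurs → all inputs occur → occurs.
Temperature loop unavailable [AND]: Vent system down=occurs, Interlock chain unavailable=occurs, Reserve rupture disc trips=occurs, #2 jacket pump fails=occurs → all inputs occur → occurs.
Chemical batch overheats [OR]: Temperature loop unavailable=occurs, A controller malfunctions=not, B quench valve malfunctions=not, Coolant supply stuck=not → at least one input occurs → occurs.

Yes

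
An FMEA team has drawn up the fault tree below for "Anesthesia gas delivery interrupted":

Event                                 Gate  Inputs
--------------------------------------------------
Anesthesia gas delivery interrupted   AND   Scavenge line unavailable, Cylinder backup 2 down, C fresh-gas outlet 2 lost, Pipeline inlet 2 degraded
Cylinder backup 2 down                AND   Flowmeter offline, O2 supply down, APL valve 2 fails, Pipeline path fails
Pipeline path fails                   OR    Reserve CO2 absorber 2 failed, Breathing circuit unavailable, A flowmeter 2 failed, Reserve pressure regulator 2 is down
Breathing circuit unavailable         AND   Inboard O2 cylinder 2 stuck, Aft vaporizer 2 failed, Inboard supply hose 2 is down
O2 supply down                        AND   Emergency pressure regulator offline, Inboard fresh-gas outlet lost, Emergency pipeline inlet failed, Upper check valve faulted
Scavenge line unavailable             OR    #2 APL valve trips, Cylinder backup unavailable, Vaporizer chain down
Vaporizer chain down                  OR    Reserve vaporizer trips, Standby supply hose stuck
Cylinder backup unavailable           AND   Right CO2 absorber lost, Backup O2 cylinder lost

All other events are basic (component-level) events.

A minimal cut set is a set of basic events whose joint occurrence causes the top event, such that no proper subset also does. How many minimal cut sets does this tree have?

Cylinder backup unavailable [AND]: one cut set from each child combined → 1 × 1 = 1 cut set(s).
Vaporizer chain down [OR]: union of children's cut sets → 2 cut set(s).
Scavenge line unavailable [OR]: union of children's cut sets → 4 cut set(s).
O2 supply down [AND]: one cut set from each child combined → 1 × 1 × 1 × 1 = 1 cut set(s).
Breathing circuit unavailable [AND]: one cut set from each child combined → 1 × 1 × 1 = 1 cut set(s).
Pipeline path fails [OR]: union of children's cut sets → 4 cut set(s).
Cylinder backup 2 down [AND]: one cut set from each child combined → 1 × 1 × 1 × 4 = 4 cut set(s).
Anesthesia gas delivery interrupted [AND]: one cut set from each child combined → 4 × 4 × 1 × 1 = 16 cut set(s).

16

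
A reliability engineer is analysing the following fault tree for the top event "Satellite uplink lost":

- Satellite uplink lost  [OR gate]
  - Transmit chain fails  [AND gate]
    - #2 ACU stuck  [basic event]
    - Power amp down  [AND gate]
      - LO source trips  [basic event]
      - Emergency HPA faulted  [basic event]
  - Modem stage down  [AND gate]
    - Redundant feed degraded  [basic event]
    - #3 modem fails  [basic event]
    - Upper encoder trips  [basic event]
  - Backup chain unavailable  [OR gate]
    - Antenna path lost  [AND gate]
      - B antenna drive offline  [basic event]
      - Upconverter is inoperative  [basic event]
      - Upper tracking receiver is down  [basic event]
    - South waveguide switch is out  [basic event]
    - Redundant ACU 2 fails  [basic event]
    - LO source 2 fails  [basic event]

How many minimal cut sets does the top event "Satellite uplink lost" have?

Power amp down [AND]: one cut set from each child combined → 1 × 1 = 1 cut set(s).
Transmit chain fails [AND]: one cut set from each child combined → 1 × 1 = 1 cut set(s).
Modem stage down [AND]: one cut set from each child combined → 1 × 1 × 1 = 1 cut set(s).
Antenna path lost [AND]: one cut set from each child combined → 1 × 1 × 1 = 1 cut set(s).
Backup chain unavailable [OR]: union of children's cut sets → 4 cut set(s).
Satellite uplink lost [OR]: union of children's cut sets → 6 cut set(s).
Minimal cut sets: {#2 ACU stuck, Emergency HPA faulted, LO source trips}; {#3 modem fails, Redundant feed degraded, Upper encoder trips}; {B antenna drive offline, Upconverter is inoperative, Upper tracking receiver is down}; {South waveguide switch is out}; {Redundant ACU 2 fails}; {LO source 2 fails}.

6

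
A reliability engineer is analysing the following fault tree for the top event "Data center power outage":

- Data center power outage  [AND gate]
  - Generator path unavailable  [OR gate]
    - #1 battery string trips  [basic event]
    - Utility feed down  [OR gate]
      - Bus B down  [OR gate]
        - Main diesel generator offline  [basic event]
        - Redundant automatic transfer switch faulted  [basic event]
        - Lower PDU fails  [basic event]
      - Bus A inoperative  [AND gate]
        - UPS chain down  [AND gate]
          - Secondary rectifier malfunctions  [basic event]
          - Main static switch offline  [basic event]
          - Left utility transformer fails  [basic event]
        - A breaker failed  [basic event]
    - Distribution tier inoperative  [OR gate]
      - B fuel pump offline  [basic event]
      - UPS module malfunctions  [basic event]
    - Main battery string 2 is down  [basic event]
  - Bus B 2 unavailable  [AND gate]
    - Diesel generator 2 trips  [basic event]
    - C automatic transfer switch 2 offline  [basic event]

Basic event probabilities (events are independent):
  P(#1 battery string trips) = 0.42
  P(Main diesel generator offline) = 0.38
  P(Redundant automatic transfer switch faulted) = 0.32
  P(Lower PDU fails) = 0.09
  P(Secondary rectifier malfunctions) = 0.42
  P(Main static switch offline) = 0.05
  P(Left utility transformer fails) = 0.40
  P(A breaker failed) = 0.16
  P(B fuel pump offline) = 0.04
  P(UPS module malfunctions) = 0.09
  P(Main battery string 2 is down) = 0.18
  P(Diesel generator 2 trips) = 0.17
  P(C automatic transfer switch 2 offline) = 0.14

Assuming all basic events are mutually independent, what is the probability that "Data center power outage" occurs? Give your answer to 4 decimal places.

P(Bus B down) [OR] = 1 − (1−0.38) × (1−0.32) × (1−0.09) = 0.616344
P(UPS chain down) [AND] = 0.42 × 0.05 × 0.40 = 0.008400
P(Bus A inoperative) [AND] = 0.008400 × 0.16 = 0.001344
P(Utility feed down) [OR] = 1 − (1−0.616344) × (1−0.001344) = 0.616860
P(Distribution tier inoperative) [OR] = 1 − (1−0.04) × (1−0.09) = 0.126400
P(Generator path unavailable) [OR] = 1 − (1−0.42) × (1−0.616860) × (1−0.126400) × (1−0.18) = 0.840811
P(Bus B 2 unavailable) [AND] = 0.17 × 0.14 = 0.023800
P(Data center power outage) [AND] = 0.840811 × 0.023800 = 0.020011
Rounded to 4 decimal places: P(Data center power outage) ≈ 0.0200.

0.0200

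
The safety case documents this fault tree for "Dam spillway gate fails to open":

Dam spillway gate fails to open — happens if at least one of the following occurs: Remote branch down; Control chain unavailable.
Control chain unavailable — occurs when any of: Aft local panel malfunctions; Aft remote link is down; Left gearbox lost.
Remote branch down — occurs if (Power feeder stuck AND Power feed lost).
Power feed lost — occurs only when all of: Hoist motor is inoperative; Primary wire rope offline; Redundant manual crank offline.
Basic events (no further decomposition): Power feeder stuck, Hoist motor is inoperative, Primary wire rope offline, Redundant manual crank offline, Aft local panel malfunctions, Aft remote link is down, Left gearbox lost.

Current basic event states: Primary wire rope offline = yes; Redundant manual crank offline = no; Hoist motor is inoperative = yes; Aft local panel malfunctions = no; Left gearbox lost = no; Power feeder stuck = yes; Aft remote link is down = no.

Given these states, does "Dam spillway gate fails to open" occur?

Power feed lost [AND]: Hoist motor is inoperative=occurs, Primary wire rope offline=occurs, Redundant manual crank offline=not → not all inputs occur → does not occur.
Remote branch down [AND]: Power feeder stuck=occurs, Power feed lost=not → not all inputs occur → does not occur.
Control chain unavailable [OR]: Aft local panel malfunctions=not, Aft remote link is down=not, Left gearbox lost=not → no input occurs → does not occur.
Dam spillway gate fails to open [OR]: Remote branch down=not, Control chain unavailable=not → no input occurs → does not occur.

No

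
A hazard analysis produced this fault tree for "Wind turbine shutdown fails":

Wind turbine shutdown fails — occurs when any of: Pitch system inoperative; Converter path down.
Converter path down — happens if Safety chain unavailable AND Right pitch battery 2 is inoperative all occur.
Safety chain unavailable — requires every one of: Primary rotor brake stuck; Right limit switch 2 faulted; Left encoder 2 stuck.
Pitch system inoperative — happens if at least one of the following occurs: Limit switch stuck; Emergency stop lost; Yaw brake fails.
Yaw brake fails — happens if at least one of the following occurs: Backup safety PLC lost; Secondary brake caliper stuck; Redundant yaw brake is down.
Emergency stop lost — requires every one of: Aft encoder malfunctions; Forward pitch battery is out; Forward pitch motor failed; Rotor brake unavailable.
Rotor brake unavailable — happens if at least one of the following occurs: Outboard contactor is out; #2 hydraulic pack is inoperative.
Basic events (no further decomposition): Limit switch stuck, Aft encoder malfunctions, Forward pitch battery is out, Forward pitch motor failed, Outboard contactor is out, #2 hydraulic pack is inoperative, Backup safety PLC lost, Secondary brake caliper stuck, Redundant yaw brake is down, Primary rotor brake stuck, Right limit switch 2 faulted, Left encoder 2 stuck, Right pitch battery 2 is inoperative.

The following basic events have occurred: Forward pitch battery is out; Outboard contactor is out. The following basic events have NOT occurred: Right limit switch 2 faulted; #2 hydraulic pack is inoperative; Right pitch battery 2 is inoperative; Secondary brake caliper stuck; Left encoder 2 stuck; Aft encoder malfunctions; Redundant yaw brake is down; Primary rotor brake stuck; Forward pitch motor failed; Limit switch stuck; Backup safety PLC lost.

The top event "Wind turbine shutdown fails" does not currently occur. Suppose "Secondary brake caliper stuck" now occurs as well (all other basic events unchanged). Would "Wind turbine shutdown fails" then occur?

Yes

Counterfactual: set "Secondary brake caliper stuck" to occurred.
Rotor brake unavailable [OR]: Outboard contactor is out=occurs, #2 hydraulic pack is inoperative=not → at least one input occurs → occurs.
Emergency stop lost [AND]: Aft encoder malfunctions=not, Forward pitch battery is out=occurs, Forward pitch motor failed=not, Rotor brake unavailable=occurs → not all inputs occur → does not occur.
Yaw brake fails [OR]: Backup safety PLC lost=not, Secondary brake caliper stuck=occurs, Redundant yaw brake is down=not → at least one input occurs → occurs.
Pitch system inoperative [OR]: Limit switch stuck=not, Emergency stop lost=not, Yaw brake fails=occurs → at least one input occurs → occurs.
Safety chain unavailable [AND]: Primary rotor brake stuck=not, Right limit switch 2 faulted=not, Left encoder 2 stuck=not → not all inputs occur → does not occur.
Converter path down [AND]: Safety chain unavailable=not, Right pitch battery 2 is inoperative=not → not all inputs occur → does not occur.
Wind turbine shutdown fails [OR]: Pitch system inoperative=occurs, Converter path down=not → at least one input occurs → occurs.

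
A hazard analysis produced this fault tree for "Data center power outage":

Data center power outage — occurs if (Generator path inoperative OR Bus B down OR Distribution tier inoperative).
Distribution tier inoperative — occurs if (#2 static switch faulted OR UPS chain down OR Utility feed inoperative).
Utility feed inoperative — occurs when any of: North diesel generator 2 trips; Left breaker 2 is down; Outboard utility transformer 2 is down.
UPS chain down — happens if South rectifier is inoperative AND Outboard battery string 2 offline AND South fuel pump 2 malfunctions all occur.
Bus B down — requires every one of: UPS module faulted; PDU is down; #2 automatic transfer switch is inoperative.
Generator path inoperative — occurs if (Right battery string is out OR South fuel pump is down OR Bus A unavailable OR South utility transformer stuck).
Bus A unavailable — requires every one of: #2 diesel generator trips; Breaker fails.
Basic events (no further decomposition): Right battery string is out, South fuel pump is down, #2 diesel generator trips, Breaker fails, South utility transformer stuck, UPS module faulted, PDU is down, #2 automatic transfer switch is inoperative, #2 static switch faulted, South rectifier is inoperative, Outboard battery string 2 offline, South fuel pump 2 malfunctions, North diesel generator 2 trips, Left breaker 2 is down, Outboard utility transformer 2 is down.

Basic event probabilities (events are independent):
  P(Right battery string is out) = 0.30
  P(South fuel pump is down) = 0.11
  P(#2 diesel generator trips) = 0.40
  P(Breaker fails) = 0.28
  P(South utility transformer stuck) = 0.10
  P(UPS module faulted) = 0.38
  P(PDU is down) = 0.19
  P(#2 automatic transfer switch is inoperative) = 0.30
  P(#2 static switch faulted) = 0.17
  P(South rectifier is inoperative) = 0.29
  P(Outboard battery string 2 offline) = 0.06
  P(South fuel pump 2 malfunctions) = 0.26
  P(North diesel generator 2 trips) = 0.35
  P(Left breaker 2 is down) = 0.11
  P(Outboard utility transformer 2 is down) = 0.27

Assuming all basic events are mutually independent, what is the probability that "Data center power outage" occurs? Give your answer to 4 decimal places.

0.8300

P(Bus A unavailable) [AND] = 0.40 × 0.28 = 0.112000
P(Generator path inoperative) [OR] = 1 − (1−0.30) × (1−0.11) × (1−0.112000) × (1−0.10) = 0.502098
P(Bus B down) [AND] = 0.38 × 0.19 × 0.30 = 0.021660
P(UPS chain down) [AND] = 0.29 × 0.06 × 0.26 = 0.004524
P(Utility feed inoperative) [OR] = 1 − (1−0.35) × (1−0.11) × (1−0.27) = 0.577695
P(Distribution tier inoperative) [OR] = 1 − (1−0.17) × (1−0.004524) × (1−0.577695) = 0.651073
P(Data center power outage) [OR] = 1 − (1−0.502098) × (1−0.021660) × (1−0.651073) = 0.830032
Rounded to 4 decimal places: P(Data center power outage) ≈ 0.8300.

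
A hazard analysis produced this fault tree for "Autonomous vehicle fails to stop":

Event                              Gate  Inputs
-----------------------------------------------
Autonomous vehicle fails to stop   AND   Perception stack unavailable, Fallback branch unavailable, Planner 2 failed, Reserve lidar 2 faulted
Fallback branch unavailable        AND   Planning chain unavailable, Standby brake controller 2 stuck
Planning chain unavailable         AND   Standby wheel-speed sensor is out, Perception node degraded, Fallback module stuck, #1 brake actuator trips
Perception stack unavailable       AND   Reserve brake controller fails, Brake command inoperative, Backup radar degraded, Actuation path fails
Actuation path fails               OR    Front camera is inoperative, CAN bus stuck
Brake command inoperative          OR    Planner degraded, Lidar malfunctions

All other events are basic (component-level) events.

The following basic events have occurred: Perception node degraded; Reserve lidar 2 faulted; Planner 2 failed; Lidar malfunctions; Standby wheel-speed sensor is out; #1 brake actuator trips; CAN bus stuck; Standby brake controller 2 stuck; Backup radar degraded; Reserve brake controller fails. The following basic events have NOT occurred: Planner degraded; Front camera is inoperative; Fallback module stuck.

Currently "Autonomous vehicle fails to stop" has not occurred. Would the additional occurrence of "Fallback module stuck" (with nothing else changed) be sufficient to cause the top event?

Counterfactual: set "Fallback module stuck" to occurred.
Brake command inoperative [OR]: Planner degraded=not, Lidar malfunctions=occurs → at least one input occurs → occurs.
Actuation path fails [OR]: Front camera is inoperative=not, CAN bus stuck=occurs → at least one input occurs → occurs.
Perception stack unavailable [AND]: Reserve brake controller fails=occurs, Brake command inoperative=occurs, Backup radar degraded=occurs, Actuation path fails=occurs → all inputs occur → occurs.
Planning chain unavailable [AND]: Standby wheel-speed sensor is out=occurs, Perception node degraded=occurs, Fallback module stuck=occurs, #1 brake actuator trips=occurs → all inputs occur → occurs.
Fallback branch unavailable [AND]: Planning chain unavailable=occurs, Standby brake controller 2 stuck=occurs → all inputs occur → occurs.
Autonomous vehicle fails to stop [AND]: Perception stack unavailable=occurs, Fallback branch unavailable=occurs, Planner 2 failed=occurs, Reserve lidar 2 faulted=occurs → all inputs occur → occurs.

Yes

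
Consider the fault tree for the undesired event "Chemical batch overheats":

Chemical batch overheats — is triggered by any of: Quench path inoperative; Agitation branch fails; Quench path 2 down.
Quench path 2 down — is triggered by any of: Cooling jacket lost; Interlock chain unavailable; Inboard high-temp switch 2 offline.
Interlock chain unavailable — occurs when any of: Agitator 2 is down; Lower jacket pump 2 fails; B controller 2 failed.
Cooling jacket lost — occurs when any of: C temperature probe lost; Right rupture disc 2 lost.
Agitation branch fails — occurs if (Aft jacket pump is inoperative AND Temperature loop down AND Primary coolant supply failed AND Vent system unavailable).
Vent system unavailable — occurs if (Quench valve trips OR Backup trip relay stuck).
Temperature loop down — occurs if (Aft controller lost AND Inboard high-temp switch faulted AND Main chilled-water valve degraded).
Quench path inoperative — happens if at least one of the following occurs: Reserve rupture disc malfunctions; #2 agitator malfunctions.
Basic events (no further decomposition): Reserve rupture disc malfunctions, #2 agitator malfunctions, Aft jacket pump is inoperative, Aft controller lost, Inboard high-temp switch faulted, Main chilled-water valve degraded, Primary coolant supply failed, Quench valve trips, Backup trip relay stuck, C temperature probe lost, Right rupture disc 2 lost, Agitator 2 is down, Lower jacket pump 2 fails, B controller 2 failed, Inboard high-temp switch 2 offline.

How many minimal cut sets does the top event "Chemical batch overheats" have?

Quench path inoperative [OR]: union of children's cut sets → 2 cut set(s).
Temperature loop down [AND]: one cut set from each child combined → 1 × 1 × 1 = 1 cut set(s).
Vent system unavailable [OR]: union of children's cut sets → 2 cut set(s).
Agitation branch fails [AND]: one cut set from each child combined → 1 × 1 × 1 × 2 = 2 cut set(s).
Cooling jacket lost [OR]: union of children's cut sets → 2 cut set(s).
Interlock chain unavailable [OR]: union of children's cut sets → 3 cut set(s).
Quench path 2 down [OR]: union of children's cut sets → 6 cut set(s).
Chemical batch overheats [OR]: union of children's cut sets → 10 cut set(s).
Minimal cut sets: {Reserve rupture disc malfunctions}; {#2 agitator malfunctions}; {Aft controller lost, Aft jacket pump is inoperative, Inboard high-temp switch faulted, Main chilled-water valve degraded, Primary coolant supply failed, Quench valve trips}; {Aft controller lost, Aft jacket pump is inoperative, Backup trip relay stuck, Inboard high-temp switch faulted, Main chilled-water valve degraded, Primary coolant supply failed}; {C temperature probe lost}; {Right rupture disc 2 lost}; {Agitator 2 is down}; {Lower jacket pump 2 fails}; {B controller 2 failed}; {Inboard high-temp switch 2 offline}.

10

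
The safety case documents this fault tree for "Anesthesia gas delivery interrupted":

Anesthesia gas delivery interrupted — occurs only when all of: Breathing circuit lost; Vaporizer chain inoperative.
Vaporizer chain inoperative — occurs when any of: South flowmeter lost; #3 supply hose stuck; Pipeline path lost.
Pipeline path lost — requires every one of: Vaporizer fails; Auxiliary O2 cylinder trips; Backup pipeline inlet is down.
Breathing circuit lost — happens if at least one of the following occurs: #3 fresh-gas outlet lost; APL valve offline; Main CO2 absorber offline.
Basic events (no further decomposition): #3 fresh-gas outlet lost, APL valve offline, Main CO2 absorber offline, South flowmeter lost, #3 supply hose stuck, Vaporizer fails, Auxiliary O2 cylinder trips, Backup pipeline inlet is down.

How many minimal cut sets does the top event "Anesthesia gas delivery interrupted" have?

9

Breathing circuit lost [OR]: union of children's cut sets → 3 cut set(s).
Pipeline path lost [AND]: one cut set from each child combined → 1 × 1 × 1 = 1 cut set(s).
Vaporizer chain inoperative [OR]: union of children's cut sets → 3 cut set(s).
Anesthesia gas delivery interrupted [AND]: one cut set from each child combined → 3 × 3 = 9 cut set(s).
Minimal cut sets: {#3 fresh-gas outlet lost, South flowmeter lost}; {#3 fresh-gas outlet lost, #3 supply hose stuck}; {#3 fresh-gas outlet lost, Auxiliary O2 cylinder trips, Backup pipeline inlet is down, Vaporizer fails}; {APL valve offline, South flowmeter lost}; {#3 supply hose stuck, APL valve offline}; {APL valve offline, Auxiliary O2 cylinder trips, Backup pipeline inlet is down, Vaporizer fails}; {Main CO2 absorber offline, South flowmeter lost}; {#3 supply hose stuck, Main CO2 absorber offline}; {Auxiliary O2 cylinder trips, Backup pipeline inlet is down, Main CO2 absorber offline, Vaporizer fails}.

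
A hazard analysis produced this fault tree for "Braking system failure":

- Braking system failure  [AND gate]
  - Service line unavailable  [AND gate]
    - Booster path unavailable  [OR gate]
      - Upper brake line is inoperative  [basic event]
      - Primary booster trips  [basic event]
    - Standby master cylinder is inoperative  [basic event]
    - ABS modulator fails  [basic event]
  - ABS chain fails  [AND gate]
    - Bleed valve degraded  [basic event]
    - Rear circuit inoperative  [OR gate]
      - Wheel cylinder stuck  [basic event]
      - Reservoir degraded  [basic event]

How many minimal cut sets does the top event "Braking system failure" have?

Booster path unavailable [OR]: union of children's cut sets → 2 cut set(s).
Service line unavailable [AND]: one cut set from each child combined → 2 × 1 × 1 = 2 cut set(s).
Rear circuit inoperative [OR]: union of children's cut sets → 2 cut set(s).
ABS chain fails [AND]: one cut set from each child combined → 1 × 2 = 2 cut set(s).
Braking system failure [AND]: one cut set from each child combined → 2 × 2 = 4 cut set(s).
Minimal cut sets: {ABS modulator fails, Bleed valve degraded, Standby master cylinder is inoperative, Upper brake line is inoperative, Wheel cylinder stuck}; {ABS modulator fails, Bleed valve degraded, Reservoir degraded, Standby master cylinder is inoperative, Upper brake line is inoperative}; {ABS modulator fails, Bleed valve degraded, Primary booster trips, Standby master cylinder is inoperative, Wheel cylinder stuck}; {ABS modulator fails, Bleed valve degraded, Primary booster trips, Reservoir degraded, Standby master cylinder is inoperative}.

4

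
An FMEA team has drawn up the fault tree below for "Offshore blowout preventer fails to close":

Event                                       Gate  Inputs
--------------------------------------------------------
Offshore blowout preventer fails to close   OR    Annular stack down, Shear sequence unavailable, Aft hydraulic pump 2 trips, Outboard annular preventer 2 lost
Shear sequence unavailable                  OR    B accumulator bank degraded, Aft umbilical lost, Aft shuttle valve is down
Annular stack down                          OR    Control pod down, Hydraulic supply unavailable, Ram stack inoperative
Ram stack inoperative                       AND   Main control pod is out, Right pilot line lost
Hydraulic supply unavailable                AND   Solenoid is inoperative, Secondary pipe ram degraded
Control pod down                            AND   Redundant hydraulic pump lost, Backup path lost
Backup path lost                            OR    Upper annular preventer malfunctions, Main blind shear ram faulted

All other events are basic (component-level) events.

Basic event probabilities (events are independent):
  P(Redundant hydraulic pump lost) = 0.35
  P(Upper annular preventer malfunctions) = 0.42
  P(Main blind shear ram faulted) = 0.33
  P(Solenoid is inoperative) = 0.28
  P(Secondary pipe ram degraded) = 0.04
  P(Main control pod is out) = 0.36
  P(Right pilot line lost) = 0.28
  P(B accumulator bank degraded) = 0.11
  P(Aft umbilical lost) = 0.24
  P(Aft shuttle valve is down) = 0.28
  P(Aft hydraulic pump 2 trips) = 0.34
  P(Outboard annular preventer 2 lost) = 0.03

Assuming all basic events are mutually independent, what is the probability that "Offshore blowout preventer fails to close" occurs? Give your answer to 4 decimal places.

P(Backup path lost) [OR] = 1 − (1−0.42) × (1−0.33) = 0.611400
P(Control pod down) [AND] = 0.35 × 0.611400 = 0.213990
P(Hydraulic supply unavailable) [AND] = 0.28 × 0.04 = 0.011200
P(Ram stack inoperative) [AND] = 0.36 × 0.28 = 0.100800
P(Annular stack down) [OR] = 1 − (1−0.213990) × (1−0.011200) × (1−0.100800) = 0.301136
P(Shear sequence unavailable) [OR] = 1 − (1−0.11) × (1−0.24) × (1−0.28) = 0.512992
P(Offshore blowout preventer fails to close) [OR] = 1 − (1−0.301136) × (1−0.512992) × (1−0.34) × (1−0.03) = 0.782106
Rounded to 4 decimal places: P(Offshore blowout preventer fails to close) ≈ 0.7821.

0.7821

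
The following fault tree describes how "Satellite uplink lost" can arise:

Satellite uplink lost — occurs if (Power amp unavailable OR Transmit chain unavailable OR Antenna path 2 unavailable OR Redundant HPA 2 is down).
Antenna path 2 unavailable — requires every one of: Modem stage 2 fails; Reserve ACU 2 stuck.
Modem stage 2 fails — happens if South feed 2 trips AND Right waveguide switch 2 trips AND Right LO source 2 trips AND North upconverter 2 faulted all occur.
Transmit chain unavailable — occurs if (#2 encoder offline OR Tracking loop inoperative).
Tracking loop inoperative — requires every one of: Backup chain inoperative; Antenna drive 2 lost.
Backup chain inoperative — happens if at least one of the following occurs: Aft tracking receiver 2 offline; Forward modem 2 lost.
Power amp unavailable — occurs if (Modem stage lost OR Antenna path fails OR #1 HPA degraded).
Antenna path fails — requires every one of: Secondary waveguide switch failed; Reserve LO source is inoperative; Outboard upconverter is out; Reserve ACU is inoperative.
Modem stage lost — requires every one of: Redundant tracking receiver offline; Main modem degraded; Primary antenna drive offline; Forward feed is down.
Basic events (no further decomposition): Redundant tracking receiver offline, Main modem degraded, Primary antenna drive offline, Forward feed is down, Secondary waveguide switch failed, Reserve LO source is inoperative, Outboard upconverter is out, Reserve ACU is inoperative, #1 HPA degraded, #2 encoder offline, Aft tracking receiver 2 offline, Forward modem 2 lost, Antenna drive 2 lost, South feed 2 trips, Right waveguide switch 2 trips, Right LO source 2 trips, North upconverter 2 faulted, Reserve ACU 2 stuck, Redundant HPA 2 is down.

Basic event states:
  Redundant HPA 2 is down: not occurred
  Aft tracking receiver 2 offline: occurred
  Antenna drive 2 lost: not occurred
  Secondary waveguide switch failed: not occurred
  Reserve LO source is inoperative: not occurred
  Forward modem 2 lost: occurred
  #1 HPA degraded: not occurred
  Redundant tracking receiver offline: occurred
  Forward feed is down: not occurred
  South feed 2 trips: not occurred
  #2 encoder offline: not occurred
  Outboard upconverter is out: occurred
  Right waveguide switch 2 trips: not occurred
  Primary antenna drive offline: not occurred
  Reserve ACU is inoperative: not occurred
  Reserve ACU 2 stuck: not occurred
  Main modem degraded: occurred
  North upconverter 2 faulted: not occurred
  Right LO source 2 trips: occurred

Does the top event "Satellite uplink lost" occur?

Modem stage lost [AND]: Redundant tracking receiver offline=occurs, Main modem degraded=occurs, Primary antenna drive offline=not, Forward feed is down=not → not all inputs occur → does not occur.
Antenna path fails [AND]: Secondary waveguide switch failed=not, Reserve LO source is inoperative=not, Outboard upconverter is out=occurs, Reserve ACU is inoperative=not → not all inputs occur → does not occur.
Power amp unavailable [OR]: Modem stage lost=not, Antenna path fails=not, #1 HPA degraded=not → no input occurs → does not occur.
Backup chain inoperative [OR]: Aft tracking receiver 2 offline=occurs, Forward modem 2 lost=occurs → at least one input occurs → occurs.
Tracking loop inoperative [AND]: Backup chain inoperative=occurs, Antenna drive 2 lost=not → not all inputs occur → does not occur.
Transmit chain unavailable [OR]: #2 encoder offline=not, Tracking loop inoperative=not → no input occurs → does not occur.
Modem stage 2 fails [AND]: South feed 2 trips=not, Right waveguide switch 2 trips=not, Right LO source 2 trips=occurs, North upconverter 2 faulted=not → not all inputs occur → does not occur.
Antenna path 2 unavailable [AND]: Modem stage 2 fails=not, Reserve ACU 2 stuck=not → not all inputs occur → does not occur.
Satellite uplink lost [OR]: Power amp unavailable=not, Transmit chain unavailable=not, Antenna path 2 unavailable=not, Redundant HPA 2 is down=not → no input occurs → does not occur.

No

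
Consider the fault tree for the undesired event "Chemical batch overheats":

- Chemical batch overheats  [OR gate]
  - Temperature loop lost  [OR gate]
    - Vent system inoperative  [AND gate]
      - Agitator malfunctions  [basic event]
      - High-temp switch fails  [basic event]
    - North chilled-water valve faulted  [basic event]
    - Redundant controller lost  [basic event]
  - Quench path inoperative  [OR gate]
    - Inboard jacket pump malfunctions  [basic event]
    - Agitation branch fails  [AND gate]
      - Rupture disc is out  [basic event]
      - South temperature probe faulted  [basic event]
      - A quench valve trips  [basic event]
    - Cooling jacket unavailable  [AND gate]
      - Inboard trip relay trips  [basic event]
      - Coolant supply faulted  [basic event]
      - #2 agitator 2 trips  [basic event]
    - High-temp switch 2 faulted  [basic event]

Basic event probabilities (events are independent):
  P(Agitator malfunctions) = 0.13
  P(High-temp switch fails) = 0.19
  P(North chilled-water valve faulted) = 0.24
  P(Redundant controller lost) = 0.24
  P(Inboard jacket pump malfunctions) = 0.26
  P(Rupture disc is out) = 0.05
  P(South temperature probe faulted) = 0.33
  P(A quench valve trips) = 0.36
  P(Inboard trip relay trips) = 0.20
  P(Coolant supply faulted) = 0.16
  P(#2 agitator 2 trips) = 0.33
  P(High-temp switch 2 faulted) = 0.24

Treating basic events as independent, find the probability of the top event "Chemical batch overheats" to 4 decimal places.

0.6884

P(Vent system inoperative) [AND] = 0.13 × 0.19 = 0.024700
P(Temperature loop lost) [OR] = 1 − (1−0.024700) × (1−0.24) × (1−0.24) = 0.436667
P(Agitation branch fails) [AND] = 0.05 × 0.33 × 0.36 = 0.005940
P(Cooling jacket unavailable) [AND] = 0.20 × 0.16 × 0.33 = 0.010560
P(Quench path inoperative) [OR] = 1 − (1−0.26) × (1−0.005940) × (1−0.010560) × (1−0.24) = 0.446844
P(Chemical batch overheats) [OR] = 1 − (1−0.436667) × (1−0.446844) = 0.688389
Rounded to 4 decimal places: P(Chemical batch overheats) ≈ 0.6884.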